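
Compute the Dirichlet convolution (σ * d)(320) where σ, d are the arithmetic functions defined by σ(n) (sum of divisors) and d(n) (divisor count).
(σ * d)(320) = 3728

Divisors of 320: [1, 2, 4, 5, 8, 10, 16, 20, 32, 40, 64, 80, 160, 320]. For each d | 320:
  d = 1: σ(1) · d(320/1) = 1 · 14 = 14
  d = 2: σ(2) · d(320/2) = 3 · 12 = 36
  d = 4: σ(4) · d(320/4) = 7 · 10 = 70
  d = 5: σ(5) · d(320/5) = 6 · 7 = 42
  d = 8: σ(8) · d(320/8) = 15 · 8 = 120
  d = 10: σ(10) · d(320/10) = 18 · 6 = 108
  d = 16: σ(16) · d(320/16) = 31 · 6 = 186
  d = 20: σ(20) · d(320/20) = 42 · 5 = 210
  d = 32: σ(32) · d(320/32) = 63 · 4 = 252
  d = 40: σ(40) · d(320/40) = 90 · 4 = 360
  d = 64: σ(64) · d(320/64) = 127 · 2 = 254
  d = 80: σ(80) · d(320/80) = 186 · 3 = 558
  d = 160: σ(160) · d(320/160) = 378 · 2 = 756
  d = 320: σ(320) · d(320/320) = 762 · 1 = 762
Summing: (σ * d)(320) = 14 + 36 + 70 + 42 + 120 + 108 + 186 + 210 + 252 + 360 + 254 + 558 + 756 + 762 = 3728.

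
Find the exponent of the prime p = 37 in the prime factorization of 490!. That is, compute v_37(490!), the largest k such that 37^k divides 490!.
v_37(490!) = 13

Legendre's formula: v_p(n!) = Σ_{k ≥ 1} ⌊n / p^k⌋. For p = 37, n = 490, the terms are:
  ⌊490/37^1⌋ = ⌊490/37⌋ = 13
(the next term ⌊490/37^2⌋ = 0, terminating the sum). Summing: v_37(490!) = 13 = 13.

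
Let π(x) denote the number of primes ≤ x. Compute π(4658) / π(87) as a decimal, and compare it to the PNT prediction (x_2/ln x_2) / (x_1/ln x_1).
π(4658)/π(87) = 630/23 ≈ 27.3913;  PNT prediction ≈ 28.3088.

π(87) = 23 and π(4658) = 630, so π(4658)/π(87) ≈ 27.3913. The PNT-predicted ratio is (4658/ln(4658)) / (87/ln(87)) ≈ 28.3088. The two agree to within a few percent, as expected.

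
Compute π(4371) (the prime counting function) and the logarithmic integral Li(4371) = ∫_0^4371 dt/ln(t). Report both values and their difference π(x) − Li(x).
π(4371) = 596;  Li(4371) ≈ 609.85;  π(x) − Li(x) ≈ -13.85.

Direct count of primes ≤ 4371 gives π(4371) = 596. Numerical evaluation of the logarithmic integral gives Li(4371) ≈ 609.85. The difference π(x) − Li(x) ≈ -13.85 is typically negative for small/moderate x (Li(x) overestimates), though Littlewood's theorem shows this sign changes infinitely often.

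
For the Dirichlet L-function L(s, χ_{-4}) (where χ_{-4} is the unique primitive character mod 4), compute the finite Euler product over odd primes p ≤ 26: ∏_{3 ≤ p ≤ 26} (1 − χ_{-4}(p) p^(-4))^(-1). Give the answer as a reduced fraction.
∏ = 2907090265708363109850475/2939590979896221115088896

The odd primes p ≤ 26 are [3, 5, 7, 11, 13, 17, 19, 23]. For each, χ(p) = 1 if p ≡ 1 mod 4, χ(p) = −1 if p ≡ 3 mod 4. Taking (1 − χ(p)/p^4)^(-1) = p^4/(p^4 − χ(p)): (1 − (-1)/3^4)^(-1) · (1 − (1)/5^4)^(-1) · (1 − (-1)/7^4)^(-1) · (1 − (-1)/11^4)^(-1) · (1 − (1)/13^4)^(-1) · (1 − (1)/17^4)^(-1) · (1 − (-1)/19^4)^(-1) · (1 − (-1)/23^4)^(-1) = 2907090265708363109850475/2939590979896221115088896.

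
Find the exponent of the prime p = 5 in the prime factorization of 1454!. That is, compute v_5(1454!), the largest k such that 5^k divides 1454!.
v_5(1454!) = 361

Legendre's formula: v_p(n!) = Σ_{k ≥ 1} ⌊n / p^k⌋. For p = 5, n = 1454, the terms are:
  ⌊1454/5^1⌋ = ⌊1454/5⌋ = 290
  ⌊1454/5^2⌋ = ⌊1454/25⌋ = 58
  ⌊1454/5^3⌋ = ⌊1454/125⌋ = 11
  ⌊1454/5^4⌋ = ⌊1454/625⌋ = 2
(the next term ⌊1454/5^5⌋ = 0, terminating the sum). Summing: v_5(1454!) = 290 + 58 + 11 + 2 = 361.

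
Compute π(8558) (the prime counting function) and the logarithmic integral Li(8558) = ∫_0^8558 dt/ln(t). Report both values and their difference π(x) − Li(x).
π(8558) = 1066;  Li(8558) ≈ 1088.27;  π(x) − Li(x) ≈ -22.27.

Direct count of primes ≤ 8558 gives π(8558) = 1066. Numerical evaluation of the logarithmic integral gives Li(8558) ≈ 1088.27. The difference π(x) − Li(x) ≈ -22.27 is typically negative for small/moderate x (Li(x) overestimates), though Littlewood's theorem shows this sign changes infinitely often.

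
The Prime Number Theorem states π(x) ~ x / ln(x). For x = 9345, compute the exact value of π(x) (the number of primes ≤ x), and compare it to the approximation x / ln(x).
π(9345) = 1157;  x/ln(x) ≈ 1022.14;  relative error ≈ 11.66%.

Directly count primes up to 9345: π(9345) = 1157. The PNT approximation gives 9345/ln(9345) ≈ 9345/9.14260 ≈ 1022.14. Relative error (π(x) − x/ln(x)) / π(x) ≈ 11.66%; the approximation is known to undercount slightly (Li(x) is a better estimate).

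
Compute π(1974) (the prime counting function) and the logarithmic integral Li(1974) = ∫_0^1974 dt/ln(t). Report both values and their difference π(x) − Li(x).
π(1974) = 298;  Li(1974) ≈ 311.39;  π(x) − Li(x) ≈ -13.39.

Direct count of primes ≤ 1974 gives π(1974) = 298. Numerical evaluation of the logarithmic integral gives Li(1974) ≈ 311.39. The difference π(x) − Li(x) ≈ -13.39 is typically negative for small/moderate x (Li(x) overestimates), though Littlewood's theorem shows this sign changes infinitely often.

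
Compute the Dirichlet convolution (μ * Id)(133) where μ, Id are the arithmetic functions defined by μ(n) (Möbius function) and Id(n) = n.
(μ * Id)(133) = 108

Divisors of 133: [1, 7, 19, 133]. For each d | 133:
  d = 1: μ(1) · Id(133/1) = 1 · 133 = 133
  d = 7: μ(7) · Id(133/7) = -1 · 19 = -19
  d = 19: μ(19) · Id(133/19) = -1 · 7 = -7
  d = 133: μ(133) · Id(133/133) = 1 · 1 = 1
Summing: (μ * Id)(133) = 133 + -19 + -7 + 1 = 108.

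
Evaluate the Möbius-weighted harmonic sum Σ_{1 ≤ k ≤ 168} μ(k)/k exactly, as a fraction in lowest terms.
Σ μ(k)/k = 3320595668723936105212130194759121950701456962705503856339925674/481473710367991963528473107950567214598209565303106537707981745635

Values of μ(k) for 1 ≤ k ≤ 168: μ(1) = 1, μ(2) = -1, μ(3) = -1, μ(5) = -1, μ(6) = 1, μ(7) = -1, μ(10) = 1, μ(11) = -1, μ(13) = -1, μ(14) = 1, μ(15) = 1, μ(17) = -1, μ(19) = -1, μ(21) = 1, μ(22) = 1, μ(23) = -1, μ(26) = 1, μ(29) = -1, μ(30) = -1, μ(31) = -1, μ(33) = 1, μ(34) = 1, μ(35) = 1, μ(37) = -1, μ(38) = 1, μ(39) = 1, μ(41) = -1, μ(42) = -1, μ(43) = -1, μ(46) = 1, μ(47) = -1, μ(51) = 1, μ(53) = -1, μ(55) = 1, μ(57) = 1, μ(58) = 1, μ(59) = -1, μ(61) = -1, μ(62) = 1, μ(65) = 1, μ(66) = -1, μ(67) = -1, μ(69) = 1, μ(70) = -1, μ(71) = -1, μ(73) = -1, μ(74) = 1, μ(77) = 1, μ(78) = -1, μ(79) = -1, μ(82) = 1, μ(83) = -1, μ(85) = 1, μ(86) = 1, μ(87) = 1, μ(89) = -1, μ(91) = 1, μ(93) = 1, μ(94) = 1, μ(95) = 1, μ(97) = -1, μ(101) = -1, μ(102) = -1, μ(103) = -1, μ(105) = -1, μ(106) = 1, μ(107) = -1, μ(109) = -1, μ(110) = -1, μ(111) = 1, μ(113) = -1, μ(114) = -1, μ(115) = 1, μ(118) = 1, μ(119) = 1, μ(122) = 1, μ(123) = 1, μ(127) = -1, μ(129) = 1, μ(130) = -1, μ(131) = -1, μ(133) = 1, μ(134) = 1, μ(137) = -1, μ(138) = -1, μ(139) = -1, μ(141) = 1, μ(142) = 1, μ(143) = 1, μ(145) = 1, μ(146) = 1, μ(149) = -1, μ(151) = -1, μ(154) = -1, μ(155) = 1, μ(157) = -1, μ(158) = 1, μ(159) = 1, μ(161) = 1, μ(163) = -1, μ(165) = -1, μ(166) = 1, μ(167) = -1, with μ = 0 on non-squarefree integers. Summing μ(k)/k for k where μ(k) ≠ 0 gives 3320595668723936105212130194759121950701456962705503856339925674/481473710367991963528473107950567214598209565303106537707981745635 ≈ 0.0069. (PNT ⟺ this sum → 0 as n → ∞.)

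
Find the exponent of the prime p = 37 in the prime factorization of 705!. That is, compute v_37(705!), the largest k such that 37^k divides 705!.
v_37(705!) = 19

Legendre's formula: v_p(n!) = Σ_{k ≥ 1} ⌊n / p^k⌋. For p = 37, n = 705, the terms are:
  ⌊705/37^1⌋ = ⌊705/37⌋ = 19
(the next term ⌊705/37^2⌋ = 0, terminating the sum). Summing: v_37(705!) = 19 = 19.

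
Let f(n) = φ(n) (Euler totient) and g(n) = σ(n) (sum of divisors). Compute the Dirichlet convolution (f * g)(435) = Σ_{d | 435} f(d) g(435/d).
(φ * σ)(435) = 3480

Divisors of 435: [1, 3, 5, 15, 29, 87, 145, 435]. For each d | 435:
  d = 1: φ(1) · σ(435/1) = 1 · 720 = 720
  d = 3: φ(3) · σ(435/3) = 2 · 180 = 360
  d = 5: φ(5) · σ(435/5) = 4 · 120 = 480
  d = 15: φ(15) · σ(435/15) = 8 · 30 = 240
  d = 29: φ(29) · σ(435/29) = 28 · 24 = 672
  d = 87: φ(87) · σ(435/87) = 56 · 6 = 336
  d = 145: φ(145) · σ(435/145) = 112 · 4 = 448
  d = 435: φ(435) · σ(435/435) = 224 · 1 = 224
Summing: (φ * σ)(435) = 720 + 360 + 480 + 240 + 672 + 336 + 448 + 224 = 3480.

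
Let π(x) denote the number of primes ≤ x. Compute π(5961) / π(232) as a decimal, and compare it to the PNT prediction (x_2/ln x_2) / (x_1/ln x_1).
π(5961)/π(232) = 781/50 ≈ 15.6200;  PNT prediction ≈ 16.0990.

π(232) = 50 and π(5961) = 781, so π(5961)/π(232) ≈ 15.6200. The PNT-predicted ratio is (5961/ln(5961)) / (232/ln(232)) ≈ 16.0990. The two agree to within a few percent, as expected.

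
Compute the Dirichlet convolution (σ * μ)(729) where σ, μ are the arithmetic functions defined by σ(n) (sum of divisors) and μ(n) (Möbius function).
(σ * μ)(729) = 729

Divisors of 729: [1, 3, 9, 27, 81, 243, 729]. For each d | 729:
  d = 1: σ(1) · μ(729/1) = 1 · 0 = 0
  d = 3: σ(3) · μ(729/3) = 4 · 0 = 0
  d = 9: σ(9) · μ(729/9) = 13 · 0 = 0
  d = 27: σ(27) · μ(729/27) = 40 · 0 = 0
  d = 81: σ(81) · μ(729/81) = 121 · 0 = 0
  d = 243: σ(243) · μ(729/243) = 364 · -1 = -364
  d = 729: σ(729) · μ(729/729) = 1093 · 1 = 1093
Summing: (σ * μ)(729) = 0 + 0 + 0 + 0 + 0 + -364 + 1093 = 729.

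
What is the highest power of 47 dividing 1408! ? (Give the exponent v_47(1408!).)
v_47(1408!) = 29

Legendre's formula: v_p(n!) = Σ_{k ≥ 1} ⌊n / p^k⌋. For p = 47, n = 1408, the terms are:
  ⌊1408/47^1⌋ = ⌊1408/47⌋ = 29
(the next term ⌊1408/47^2⌋ = 0, terminating the sum). Summing: v_47(1408!) = 29 = 29.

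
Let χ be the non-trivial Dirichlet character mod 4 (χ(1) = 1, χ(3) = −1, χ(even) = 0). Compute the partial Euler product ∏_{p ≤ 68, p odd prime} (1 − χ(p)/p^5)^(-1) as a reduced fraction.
∏ = 37979204647637350516760877329690181347337250286656304892593349955377546774080367593893487696930042429/38125690090169221251718118687086971940856605396725095947148046662410194981822835725803035469807616000

The odd primes p ≤ 68 are [3, 5, 7, 11, 13, 17, 19, 23, 29, 31, 37, 41, 43, 47, 53, 59, 61, 67]. For each, χ(p) = 1 if p ≡ 1 mod 4, χ(p) = −1 if p ≡ 3 mod 4. Taking (1 − χ(p)/p^5)^(-1) = p^5/(p^5 − χ(p)): (1 − (-1)/3^5)^(-1) · (1 − (1)/5^5)^(-1) · (1 − (-1)/7^5)^(-1) · (1 − (-1)/11^5)^(-1) · (1 − (1)/13^5)^(-1) · (1 − (1)/17^5)^(-1) · (1 − (-1)/19^5)^(-1) · (1 − (-1)/23^5)^(-1) · (1 − (1)/29^5)^(-1) · (1 − (-1)/31^5)^(-1) · (1 − (1)/37^5)^(-1) · (1 − (1)/41^5)^(-1) · (1 − (-1)/43^5)^(-1) · (1 − (-1)/47^5)^(-1) · (1 − (1)/53^5)^(-1) · (1 − (-1)/59^5)^(-1) · (1 − (1)/61^5)^(-1) · (1 − (-1)/67^5)^(-1) = 37979204647637350516760877329690181347337250286656304892593349955377546774080367593893487696930042429/38125690090169221251718118687086971940856605396725095947148046662410194981822835725803035469807616000.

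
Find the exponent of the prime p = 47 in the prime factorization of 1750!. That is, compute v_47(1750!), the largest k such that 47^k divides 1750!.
v_47(1750!) = 37

Legendre's formula: v_p(n!) = Σ_{k ≥ 1} ⌊n / p^k⌋. For p = 47, n = 1750, the terms are:
  ⌊1750/47^1⌋ = ⌊1750/47⌋ = 37
(the next term ⌊1750/47^2⌋ = 0, terminating the sum). Summing: v_47(1750!) = 37 = 37.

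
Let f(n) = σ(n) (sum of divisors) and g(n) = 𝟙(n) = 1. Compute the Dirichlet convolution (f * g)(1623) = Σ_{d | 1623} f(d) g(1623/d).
(σ * 𝟙)(1623) = 2715

Divisors of 1623: [1, 3, 541, 1623]. For each d | 1623:
  d = 1: σ(1) · 𝟙(1623/1) = 1 · 1 = 1
  d = 3: σ(3) · 𝟙(1623/3) = 4 · 1 = 4
  d = 541: σ(541) · 𝟙(1623/541) = 542 · 1 = 542
  d = 1623: σ(1623) · 𝟙(1623/1623) = 2168 · 1 = 2168
Summing: (σ * 𝟙)(1623) = 1 + 4 + 542 + 2168 = 2715.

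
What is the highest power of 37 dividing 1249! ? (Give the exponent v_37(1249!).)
v_37(1249!) = 33

Legendre's formula: v_p(n!) = Σ_{k ≥ 1} ⌊n / p^k⌋. For p = 37, n = 1249, the terms are:
  ⌊1249/37^1⌋ = ⌊1249/37⌋ = 33
(the next term ⌊1249/37^2⌋ = 0, terminating the sum). Summing: v_37(1249!) = 33 = 33.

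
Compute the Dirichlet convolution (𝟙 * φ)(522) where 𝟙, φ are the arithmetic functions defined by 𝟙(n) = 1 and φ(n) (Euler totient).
(𝟙 * φ)(522) = 522

Divisors of 522: [1, 2, 3, 6, 9, 18, 29, 58, 87, 174, 261, 522]. For each d | 522:
  d = 1: 𝟙(1) · φ(522/1) = 1 · 168 = 168
  d = 2: 𝟙(2) · φ(522/2) = 1 · 168 = 168
  d = 3: 𝟙(3) · φ(522/3) = 1 · 56 = 56
  d = 6: 𝟙(6) · φ(522/6) = 1 · 56 = 56
  d = 9: 𝟙(9) · φ(522/9) = 1 · 28 = 28
  d = 18: 𝟙(18) · φ(522/18) = 1 · 28 = 28
  d = 29: 𝟙(29) · φ(522/29) = 1 · 6 = 6
  d = 58: 𝟙(58) · φ(522/58) = 1 · 6 = 6
  d = 87: 𝟙(87) · φ(522/87) = 1 · 2 = 2
  d = 174: 𝟙(174) · φ(522/174) = 1 · 2 = 2
  d = 261: 𝟙(261) · φ(522/261) = 1 · 1 = 1
  d = 522: 𝟙(522) · φ(522/522) = 1 · 1 = 1
Summing: (𝟙 * φ)(522) = 168 + 168 + 56 + 56 + 28 + 28 + 6 + 6 + 2 + 2 + 1 + 1 = 522.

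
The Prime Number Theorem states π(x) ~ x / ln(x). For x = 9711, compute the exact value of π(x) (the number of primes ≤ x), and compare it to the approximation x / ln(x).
π(9711) = 1197;  x/ln(x) ≈ 1057.73;  relative error ≈ 11.64%.

Directly count primes up to 9711: π(9711) = 1197. The PNT approximation gives 9711/ln(9711) ≈ 9711/9.18101 ≈ 1057.73. Relative error (π(x) − x/ln(x)) / π(x) ≈ 11.64%; the approximation is known to undercount slightly (Li(x) is a better estimate).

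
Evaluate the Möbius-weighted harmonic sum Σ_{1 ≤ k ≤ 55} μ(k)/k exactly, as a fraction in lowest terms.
Σ μ(k)/k = -17255220085293371/10863052825730014910

Values of μ(k) for 1 ≤ k ≤ 55: μ(1) = 1, μ(2) = -1, μ(3) = -1, μ(5) = -1, μ(6) = 1, μ(7) = -1, μ(10) = 1, μ(11) = -1, μ(13) = -1, μ(14) = 1, μ(15) = 1, μ(17) = -1, μ(19) = -1, μ(21) = 1, μ(22) = 1, μ(23) = -1, μ(26) = 1, μ(29) = -1, μ(30) = -1, μ(31) = -1, μ(33) = 1, μ(34) = 1, μ(35) = 1, μ(37) = -1, μ(38) = 1, μ(39) = 1, μ(41) = -1, μ(42) = -1, μ(43) = -1, μ(46) = 1, μ(47) = -1, μ(51) = 1, μ(53) = -1, μ(55) = 1, with μ = 0 on non-squarefree integers. Summing μ(k)/k for k where μ(k) ≠ 0 gives -17255220085293371/10863052825730014910 ≈ -0.0016. (PNT ⟺ this sum → 0 as n → ∞.)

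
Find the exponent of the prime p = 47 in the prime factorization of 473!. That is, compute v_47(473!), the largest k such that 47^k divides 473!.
v_47(473!) = 10

Legendre's formula: v_p(n!) = Σ_{k ≥ 1} ⌊n / p^k⌋. For p = 47, n = 473, the terms are:
  ⌊473/47^1⌋ = ⌊473/47⌋ = 10
(the next term ⌊473/47^2⌋ = 0, terminating the sum). Summing: v_47(473!) = 10 = 10.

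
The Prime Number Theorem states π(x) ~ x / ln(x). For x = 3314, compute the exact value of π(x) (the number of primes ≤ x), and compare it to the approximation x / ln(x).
π(3314) = 466;  x/ln(x) ≈ 408.84;  relative error ≈ 12.27%.

Directly count primes up to 3314: π(3314) = 466. The PNT approximation gives 3314/ln(3314) ≈ 3314/8.10591 ≈ 408.84. Relative error (π(x) − x/ln(x)) / π(x) ≈ 12.27%; the approximation is known to undercount slightly (Li(x) is a better estimate).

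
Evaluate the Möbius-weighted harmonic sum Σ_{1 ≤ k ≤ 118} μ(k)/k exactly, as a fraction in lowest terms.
Σ μ(k)/k = -15737497915954857147134437054129315012197155/903144418297645936804148751186961785522133914

Values of μ(k) for 1 ≤ k ≤ 118: μ(1) = 1, μ(2) = -1, μ(3) = -1, μ(5) = -1, μ(6) = 1, μ(7) = -1, μ(10) = 1, μ(11) = -1, μ(13) = -1, μ(14) = 1, μ(15) = 1, μ(17) = -1, μ(19) = -1, μ(21) = 1, μ(22) = 1, μ(23) = -1, μ(26) = 1, μ(29) = -1, μ(30) = -1, μ(31) = -1, μ(33) = 1, μ(34) = 1, μ(35) = 1, μ(37) = -1, μ(38) = 1, μ(39) = 1, μ(41) = -1, μ(42) = -1, μ(43) = -1, μ(46) = 1, μ(47) = -1, μ(51) = 1, μ(53) = -1, μ(55) = 1, μ(57) = 1, μ(58) = 1, μ(59) = -1, μ(61) = -1, μ(62) = 1, μ(65) = 1, μ(66) = -1, μ(67) = -1, μ(69) = 1, μ(70) = -1, μ(71) = -1, μ(73) = -1, μ(74) = 1, μ(77) = 1, μ(78) = -1, μ(79) = -1, μ(82) = 1, μ(83) = -1, μ(85) = 1, μ(86) = 1, μ(87) = 1, μ(89) = -1, μ(91) = 1, μ(93) = 1, μ(94) = 1, μ(95) = 1, μ(97) = -1, μ(101) = -1, μ(102) = -1, μ(103) = -1, μ(105) = -1, μ(106) = 1, μ(107) = -1, μ(109) = -1, μ(110) = -1, μ(111) = 1, μ(113) = -1, μ(114) = -1, μ(115) = 1, μ(118) = 1, with μ = 0 on non-squarefree integers. Summing μ(k)/k for k where μ(k) ≠ 0 gives -15737497915954857147134437054129315012197155/903144418297645936804148751186961785522133914 ≈ -0.0174. (PNT ⟺ this sum → 0 as n → ∞.)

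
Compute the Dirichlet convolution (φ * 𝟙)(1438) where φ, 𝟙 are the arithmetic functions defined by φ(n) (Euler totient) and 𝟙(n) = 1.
(φ * 𝟙)(1438) = 1438

Divisors of 1438: [1, 2, 719, 1438]. For each d | 1438:
  d = 1: φ(1) · 𝟙(1438/1) = 1 · 1 = 1
  d = 2: φ(2) · 𝟙(1438/2) = 1 · 1 = 1
  d = 719: φ(719) · 𝟙(1438/719) = 718 · 1 = 718
  d = 1438: φ(1438) · 𝟙(1438/1438) = 718 · 1 = 718
Summing: (φ * 𝟙)(1438) = 1 + 1 + 718 + 718 = 1438.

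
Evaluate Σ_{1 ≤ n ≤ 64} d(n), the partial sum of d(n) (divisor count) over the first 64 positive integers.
Σ_{n ≤ 64} d(n) = 280

Compute d(n) for each 1 ≤ n ≤ 64: d(1) = 1, d(2) = 2, d(3) = 2, d(4) = 3, d(5) = 2, d(6) = 4, d(7) = 2, d(8) = 4, d(9) = 3, d(10) = 4, d(11) = 2, d(12) = 6, d(13) = 2, d(14) = 4, d(15) = 4, d(16) = 5, d(17) = 2, d(18) = 6, d(19) = 2, d(20) = 6, d(21) = 4, d(22) = 4, d(23) = 2, d(24) = 8, d(25) = 3, d(26) = 4, d(27) = 4, d(28) = 6, d(29) = 2, d(30) = 8, d(31) = 2, d(32) = 6, d(33) = 4, d(34) = 4, d(35) = 4, d(36) = 9, d(37) = 2, d(38) = 4, d(39) = 4, d(40) = 8, d(41) = 2, d(42) = 8, d(43) = 2, d(44) = 6, d(45) = 6, d(46) = 4, d(47) = 2, d(48) = 10, d(49) = 3, d(50) = 6, d(51) = 4, d(52) = 6, d(53) = 2, d(54) = 8, d(55) = 4, d(56) = 8, d(57) = 4, d(58) = 4, d(59) = 2, d(60) = 12, d(61) = 2, d(62) = 4, d(63) = 6, d(64) = 7. Summing all 64 values: 280. (Dirichlet's divisor formula: Σ_{n ≤ x} d(n) = x ln(x) + (2γ − 1) x + O(√x). For x = 64, the asymptotic estimate is ≈ 276.05.)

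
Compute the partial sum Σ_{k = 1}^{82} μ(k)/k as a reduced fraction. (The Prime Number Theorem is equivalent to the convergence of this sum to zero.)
Σ μ(k)/k = -1401629533229069216211617003/107254825578022430263302818471

Values of μ(k) for 1 ≤ k ≤ 82: μ(1) = 1, μ(2) = -1, μ(3) = -1, μ(5) = -1, μ(6) = 1, μ(7) = -1, μ(10) = 1, μ(11) = -1, μ(13) = -1, μ(14) = 1, μ(15) = 1, μ(17) = -1, μ(19) = -1, μ(21) = 1, μ(22) = 1, μ(23) = -1, μ(26) = 1, μ(29) = -1, μ(30) = -1, μ(31) = -1, μ(33) = 1, μ(34) = 1, μ(35) = 1, μ(37) = -1, μ(38) = 1, μ(39) = 1, μ(41) = -1, μ(42) = -1, μ(43) = -1, μ(46) = 1, μ(47) = -1, μ(51) = 1, μ(53) = -1, μ(55) = 1, μ(57) = 1, μ(58) = 1, μ(59) = -1, μ(61) = -1, μ(62) = 1, μ(65) = 1, μ(66) = -1, μ(67) = -1, μ(69) = 1, μ(70) = -1, μ(71) = -1, μ(73) = -1, μ(74) = 1, μ(77) = 1, μ(78) = -1, μ(79) = -1, μ(82) = 1, with μ = 0 on non-squarefree integers. Summing μ(k)/k for k where μ(k) ≠ 0 gives -1401629533229069216211617003/107254825578022430263302818471 ≈ -0.0131. (PNT ⟺ this sum → 0 as n → ∞.)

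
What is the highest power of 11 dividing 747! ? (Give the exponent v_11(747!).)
v_11(747!) = 73

Legendre's formula: v_p(n!) = Σ_{k ≥ 1} ⌊n / p^k⌋. For p = 11, n = 747, the terms are:
  ⌊747/11^1⌋ = ⌊747/11⌋ = 67
  ⌊747/11^2⌋ = ⌊747/121⌋ = 6
(the next term ⌊747/11^3⌋ = 0, terminating the sum). Summing: v_11(747!) = 67 + 6 = 73.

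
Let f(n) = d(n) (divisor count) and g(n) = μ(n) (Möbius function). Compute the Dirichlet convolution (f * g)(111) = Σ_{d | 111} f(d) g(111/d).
(d * μ)(111) = 1

Divisors of 111: [1, 3, 37, 111]. For each d | 111:
  d = 1: d(1) · μ(111/1) = 1 · 1 = 1
  d = 3: d(3) · μ(111/3) = 2 · -1 = -2
  d = 37: d(37) · μ(111/37) = 2 · -1 = -2
  d = 111: d(111) · μ(111/111) = 4 · 1 = 4
Summing: (d * μ)(111) = 1 + -2 + -2 + 4 = 1.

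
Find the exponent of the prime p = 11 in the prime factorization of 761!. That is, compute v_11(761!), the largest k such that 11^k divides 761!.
v_11(761!) = 75

Legendre's formula: v_p(n!) = Σ_{k ≥ 1} ⌊n / p^k⌋. For p = 11, n = 761, the terms are:
  ⌊761/11^1⌋ = ⌊761/11⌋ = 69
  ⌊761/11^2⌋ = ⌊761/121⌋ = 6
(the next term ⌊761/11^3⌋ = 0, terminating the sum). Summing: v_11(761!) = 69 + 6 = 75.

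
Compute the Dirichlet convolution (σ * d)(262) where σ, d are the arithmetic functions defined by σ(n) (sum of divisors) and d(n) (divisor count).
(σ * d)(262) = 670

Divisors of 262: [1, 2, 131, 262]. For each d | 262:
  d = 1: σ(1) · d(262/1) = 1 · 4 = 4
  d = 2: σ(2) · d(262/2) = 3 · 2 = 6
  d = 131: σ(131) · d(262/131) = 132 · 2 = 264
  d = 262: σ(262) · d(262/262) = 396 · 1 = 396
Summing: (σ * d)(262) = 4 + 6 + 264 + 396 = 670.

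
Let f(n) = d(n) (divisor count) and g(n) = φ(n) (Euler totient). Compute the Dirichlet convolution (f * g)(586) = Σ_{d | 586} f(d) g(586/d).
(d * φ)(586) = 882

Divisors of 586: [1, 2, 293, 586]. For each d | 586:
  d = 1: d(1) · φ(586/1) = 1 · 292 = 292
  d = 2: d(2) · φ(586/2) = 2 · 292 = 584
  d = 293: d(293) · φ(586/293) = 2 · 1 = 2
  d = 586: d(586) · φ(586/586) = 4 · 1 = 4
Summing: (d * φ)(586) = 292 + 584 + 2 + 4 = 882.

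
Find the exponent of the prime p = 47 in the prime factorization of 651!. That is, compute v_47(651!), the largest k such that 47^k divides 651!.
v_47(651!) = 13

Legendre's formula: v_p(n!) = Σ_{k ≥ 1} ⌊n / p^k⌋. For p = 47, n = 651, the terms are:
  ⌊651/47^1⌋ = ⌊651/47⌋ = 13
(the next term ⌊651/47^2⌋ = 0, terminating the sum). Summing: v_47(651!) = 13 = 13.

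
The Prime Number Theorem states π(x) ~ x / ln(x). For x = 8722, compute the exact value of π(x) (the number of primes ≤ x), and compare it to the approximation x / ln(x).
π(8722) = 1087;  x/ln(x) ≈ 961.25;  relative error ≈ 11.57%.

Directly count primes up to 8722: π(8722) = 1087. The PNT approximation gives 8722/ln(8722) ≈ 8722/9.07360 ≈ 961.25. Relative error (π(x) − x/ln(x)) / π(x) ≈ 11.57%; the approximation is known to undercount slightly (Li(x) is a better estimate).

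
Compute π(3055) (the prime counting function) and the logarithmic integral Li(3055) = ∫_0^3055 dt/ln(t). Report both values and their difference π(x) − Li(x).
π(3055) = 437;  Li(3055) ≈ 449.62;  π(x) − Li(x) ≈ -12.62.

Direct count of primes ≤ 3055 gives π(3055) = 437. Numerical evaluation of the logarithmic integral gives Li(3055) ≈ 449.62. The difference π(x) − Li(x) ≈ -12.62 is typically negative for small/moderate x (Li(x) overestimates), though Littlewood's theorem shows this sign changes infinitely often.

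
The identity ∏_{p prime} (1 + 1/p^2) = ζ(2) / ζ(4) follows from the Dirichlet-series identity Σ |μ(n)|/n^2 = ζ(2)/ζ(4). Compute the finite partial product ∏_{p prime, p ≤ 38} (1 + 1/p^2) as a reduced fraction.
∏ = 270008184968000000/178631837133343209

The primes p ≤ 38 are [2, 3, 5, 7, 11, 13, 17, 19, 23, 29, 31, 37]. For each, (1 + 1/p^2) = (p^2 + 1)/p^2. Multiplying these fractions over p ∈ [2, 3, 5, 7, 11, 13, 17, 19, 23, 29, 31, 37] gives 270008184968000000/178631837133343209. (In the limit P → ∞ this tends to ζ(2)/ζ(4).)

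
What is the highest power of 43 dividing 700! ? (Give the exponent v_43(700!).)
v_43(700!) = 16

Legendre's formula: v_p(n!) = Σ_{k ≥ 1} ⌊n / p^k⌋. For p = 43, n = 700, the terms are:
  ⌊700/43^1⌋ = ⌊700/43⌋ = 16
(the next term ⌊700/43^2⌋ = 0, terminating the sum). Summing: v_43(700!) = 16 = 16.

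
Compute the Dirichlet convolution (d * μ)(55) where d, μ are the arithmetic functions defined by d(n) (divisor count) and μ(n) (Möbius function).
(d * μ)(55) = 1

Divisors of 55: [1, 5, 11, 55]. For each d | 55:
  d = 1: d(1) · μ(55/1) = 1 · 1 = 1
  d = 5: d(5) · μ(55/5) = 2 · -1 = -2
  d = 11: d(11) · μ(55/11) = 2 · -1 = -2
  d = 55: d(55) · μ(55/55) = 4 · 1 = 4
Summing: (d * μ)(55) = 1 + -2 + -2 + 4 = 1.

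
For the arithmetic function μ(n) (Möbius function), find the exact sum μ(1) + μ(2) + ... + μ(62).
Σ_{n ≤ 62} μ(n) = -1

Compute μ(n) for each 1 ≤ n ≤ 62: μ(1) = 1, μ(2) = -1, μ(3) = -1, μ(4) = 0, μ(5) = -1, μ(6) = 1, μ(7) = -1, μ(8) = 0, μ(9) = 0, μ(10) = 1, μ(11) = -1, μ(12) = 0, μ(13) = -1, μ(14) = 1, μ(15) = 1, μ(16) = 0, μ(17) = -1, μ(18) = 0, μ(19) = -1, μ(20) = 0, μ(21) = 1, μ(22) = 1, μ(23) = -1, μ(24) = 0, μ(25) = 0, μ(26) = 1, μ(27) = 0, μ(28) = 0, μ(29) = -1, μ(30) = -1, μ(31) = -1, μ(32) = 0, μ(33) = 1, μ(34) = 1, μ(35) = 1, μ(36) = 0, μ(37) = -1, μ(38) = 1, μ(39) = 1, μ(40) = 0, μ(41) = -1, μ(42) = -1, μ(43) = -1, μ(44) = 0, μ(45) = 0, μ(46) = 1, μ(47) = -1, μ(48) = 0, μ(49) = 0, μ(50) = 0, μ(51) = 1, μ(52) = 0, μ(53) = -1, μ(54) = 0, μ(55) = 1, μ(56) = 0, μ(57) = 1, μ(58) = 1, μ(59) = -1, μ(60) = 0, μ(61) = -1, μ(62) = 1. Summing all 62 values: -1. (Mertens function M(x) = Σ_{n ≤ x} μ(n); on average M(x) should be small (PNT ⟺ M(x) = o(x)).)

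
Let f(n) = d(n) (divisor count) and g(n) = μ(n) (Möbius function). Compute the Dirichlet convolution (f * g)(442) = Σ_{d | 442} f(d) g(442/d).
(d * μ)(442) = 1

Divisors of 442: [1, 2, 13, 17, 26, 34, 221, 442]. For each d | 442:
  d = 1: d(1) · μ(442/1) = 1 · -1 = -1
  d = 2: d(2) · μ(442/2) = 2 · 1 = 2
  d = 13: d(13) · μ(442/13) = 2 · 1 = 2
  d = 17: d(17) · μ(442/17) = 2 · 1 = 2
  d = 26: d(26) · μ(442/26) = 4 · -1 = -4
  d = 34: d(34) · μ(442/34) = 4 · -1 = -4
  d = 221: d(221) · μ(442/221) = 4 · -1 = -4
  d = 442: d(442) · μ(442/442) = 8 · 1 = 8
Summing: (d * μ)(442) = -1 + 2 + 2 + 2 + -4 + -4 + -4 + 8 = 1.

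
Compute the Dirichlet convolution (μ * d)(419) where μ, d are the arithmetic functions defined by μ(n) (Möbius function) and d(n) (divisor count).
(μ * d)(419) = 1

Divisors of 419: [1, 419]. For each d | 419:
  d = 1: μ(1) · d(419/1) = 1 · 2 = 2
  d = 419: μ(419) · d(419/419) = -1 · 1 = -1
Summing: (μ * d)(419) = 2 + -1 = 1.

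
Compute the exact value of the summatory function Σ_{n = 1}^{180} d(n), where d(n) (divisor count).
Σ_{n ≤ 180} d(n) = 971

Compute d(n) for each 1 ≤ n ≤ 180: d(1) = 1, d(2) = 2, d(3) = 2, d(4) = 3, d(5) = 2, d(6) = 4, d(7) = 2, d(8) = 4, d(9) = 3, d(10) = 4, d(11) = 2, d(12) = 6, d(13) = 2, d(14) = 4, d(15) = 4, d(16) = 5, d(17) = 2, d(18) = 6, d(19) = 2, d(20) = 6, d(21) = 4, d(22) = 4, d(23) = 2, d(24) = 8, d(25) = 3, d(26) = 4, d(27) = 4, d(28) = 6, d(29) = 2, d(30) = 8, d(31) = 2, d(32) = 6, d(33) = 4, d(34) = 4, d(35) = 4, d(36) = 9, d(37) = 2, d(38) = 4, d(39) = 4, d(40) = 8, d(41) = 2, d(42) = 8, d(43) = 2, d(44) = 6, d(45) = 6, d(46) = 4, d(47) = 2, d(48) = 10, d(49) = 3, d(50) = 6, d(51) = 4, d(52) = 6, d(53) = 2, d(54) = 8, d(55) = 4, d(56) = 8, d(57) = 4, d(58) = 4, d(59) = 2, d(60) = 12, d(61) = 2, d(62) = 4, d(63) = 6, d(64) = 7, d(65) = 4, d(66) = 8, d(67) = 2, d(68) = 6, d(69) = 4, d(70) = 8, d(71) = 2, d(72) = 12, d(73) = 2, d(74) = 4, d(75) = 6, d(76) = 6, d(77) = 4, d(78) = 8, d(79) = 2, d(80) = 10, d(81) = 5, d(82) = 4, d(83) = 2, d(84) = 12, d(85) = 4, d(86) = 4, d(87) = 4, d(88) = 8, d(89) = 2, d(90) = 12, d(91) = 4, d(92) = 6, d(93) = 4, d(94) = 4, d(95) = 4, d(96) = 12, d(97) = 2, d(98) = 6, d(99) = 6, d(100) = 9, d(101) = 2, d(102) = 8, d(103) = 2, d(104) = 8, d(105) = 8, d(106) = 4, d(107) = 2, d(108) = 12, d(109) = 2, d(110) = 8, d(111) = 4, d(112) = 10, d(113) = 2, d(114) = 8, d(115) = 4, d(116) = 6, d(117) = 6, d(118) = 4, d(119) = 4, d(120) = 16, d(121) = 3, d(122) = 4, d(123) = 4, d(124) = 6, d(125) = 4, d(126) = 12, d(127) = 2, d(128) = 8, d(129) = 4, d(130) = 8, d(131) = 2, d(132) = 12, d(133) = 4, d(134) = 4, d(135) = 8, d(136) = 8, d(137) = 2, d(138) = 8, d(139) = 2, d(140) = 12, d(141) = 4, d(142) = 4, d(143) = 4, d(144) = 15, d(145) = 4, d(146) = 4, d(147) = 6, d(148) = 6, d(149) = 2, d(150) = 12, d(151) = 2, d(152) = 8, d(153) = 6, d(154) = 8, d(155) = 4, d(156) = 12, d(157) = 2, d(158) = 4, d(159) = 4, d(160) = 12, d(161) = 4, d(162) = 10, d(163) = 2, d(164) = 6, d(165) = 8, d(166) = 4, d(167) = 2, d(168) = 16, d(169) = 3, d(170) = 8, d(171) = 6, d(172) = 6, d(173) = 2, d(174) = 8, d(175) = 6, d(176) = 10, d(177) = 4, d(178) = 4, d(179) = 2, d(180) = 18. Summing all 180 values: 971. (Dirichlet's divisor formula: Σ_{n ≤ x} d(n) = x ln(x) + (2γ − 1) x + O(√x). For x = 180, the asymptotic estimate is ≈ 962.53.)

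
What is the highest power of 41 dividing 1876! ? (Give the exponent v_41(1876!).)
v_41(1876!) = 46

Legendre's formula: v_p(n!) = Σ_{k ≥ 1} ⌊n / p^k⌋. For p = 41, n = 1876, the terms are:
  ⌊1876/41^1⌋ = ⌊1876/41⌋ = 45
  ⌊1876/41^2⌋ = ⌊1876/1681⌋ = 1
(the next term ⌊1876/41^3⌋ = 0, terminating the sum). Summing: v_41(1876!) = 45 + 1 = 46.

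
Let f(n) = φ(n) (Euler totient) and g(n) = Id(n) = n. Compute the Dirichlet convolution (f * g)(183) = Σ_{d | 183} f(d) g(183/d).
(φ * Id)(183) = 605

Divisors of 183: [1, 3, 61, 183]. For each d | 183:
  d = 1: φ(1) · Id(183/1) = 1 · 183 = 183
  d = 3: φ(3) · Id(183/3) = 2 · 61 = 122
  d = 61: φ(61) · Id(183/61) = 60 · 3 = 180
  d = 183: φ(183) · Id(183/183) = 120 · 1 = 120
Summing: (φ * Id)(183) = 183 + 122 + 180 + 120 = 605.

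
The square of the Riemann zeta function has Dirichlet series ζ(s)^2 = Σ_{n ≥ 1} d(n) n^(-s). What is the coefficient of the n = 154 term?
d(154) = 8

ζ(s)^2 = (Σ 1/m^s)(Σ 1/k^s). The coefficient of 1/n^s in the product is the number of ordered pairs (m, k) with mk = n, which equals d(n). For n = 154, divisors are [1, 2, 7, 11, 14, 22, 77, 154], so d(154) = 8.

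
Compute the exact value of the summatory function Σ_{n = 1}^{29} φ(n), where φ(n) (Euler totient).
Σ_{n ≤ 29} φ(n) = 270

Compute φ(n) for each 1 ≤ n ≤ 29: φ(1) = 1, φ(2) = 1, φ(3) = 2, φ(4) = 2, φ(5) = 4, φ(6) = 2, φ(7) = 6, φ(8) = 4, φ(9) = 6, φ(10) = 4, φ(11) = 10, φ(12) = 4, φ(13) = 12, φ(14) = 6, φ(15) = 8, φ(16) = 8, φ(17) = 16, φ(18) = 6, φ(19) = 18, φ(20) = 8, φ(21) = 12, φ(22) = 10, φ(23) = 22, φ(24) = 8, φ(25) = 20, φ(26) = 12, φ(27) = 18, φ(28) = 12, φ(29) = 28. Summing all 29 values: 270. (Average order: Σ_{n ≤ x} φ(n) ~ (3/π²) x². For x = 29, (3/π²)·29² ≈ 255.63.)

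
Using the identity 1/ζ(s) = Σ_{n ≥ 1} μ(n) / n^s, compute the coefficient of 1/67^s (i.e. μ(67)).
μ(67) = -1

Factor n = 67 = 67. μ(n) = 0 if any exponent ≥ 2 (not squarefree); otherwise μ(n) = (−1)^{ω(n)} where ω(n) is the number of distinct prime factors. Applying: μ(67) = -1.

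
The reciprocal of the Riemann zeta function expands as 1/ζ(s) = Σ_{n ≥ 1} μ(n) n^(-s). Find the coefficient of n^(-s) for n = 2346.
μ(2346) = 1

Factor n = 2346 = 2 · 3 · 17 · 23. μ(n) = 0 if any exponent ≥ 2 (not squarefree); otherwise μ(n) = (−1)^{ω(n)} where ω(n) is the number of distinct prime factors. Applying: μ(2346) = 1.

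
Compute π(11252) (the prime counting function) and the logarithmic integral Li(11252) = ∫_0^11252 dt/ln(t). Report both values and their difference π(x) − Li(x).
π(11252) = 1360;  Li(11252) ≈ 1381.19;  π(x) − Li(x) ≈ -21.19.

Direct count of primes ≤ 11252 gives π(11252) = 1360. Numerical evaluation of the logarithmic integral gives Li(11252) ≈ 1381.19. The difference π(x) − Li(x) ≈ -21.19 is typically negative for small/moderate x (Li(x) overestimates), though Littlewood's theorem shows this sign changes infinitely often.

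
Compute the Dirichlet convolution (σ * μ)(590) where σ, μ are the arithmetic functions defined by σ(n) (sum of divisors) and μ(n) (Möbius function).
(σ * μ)(590) = 590

Divisors of 590: [1, 2, 5, 10, 59, 118, 295, 590]. For each d | 590:
  d = 1: σ(1) · μ(590/1) = 1 · -1 = -1
  d = 2: σ(2) · μ(590/2) = 3 · 1 = 3
  d = 5: σ(5) · μ(590/5) = 6 · 1 = 6
  d = 10: σ(10) · μ(590/10) = 18 · -1 = -18
  d = 59: σ(59) · μ(590/59) = 60 · 1 = 60
  d = 118: σ(118) · μ(590/118) = 180 · -1 = -180
  d = 295: σ(295) · μ(590/295) = 360 · -1 = -360
  d = 590: σ(590) · μ(590/590) = 1080 · 1 = 1080
Summing: (σ * μ)(590) = -1 + 3 + 6 + -18 + 60 + -180 + -360 + 1080 = 590.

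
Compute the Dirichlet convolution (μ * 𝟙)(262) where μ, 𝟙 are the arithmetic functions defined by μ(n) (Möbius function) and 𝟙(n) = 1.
(μ * 𝟙)(262) = 0

Divisors of 262: [1, 2, 131, 262]. For each d | 262:
  d = 1: μ(1) · 𝟙(262/1) = 1 · 1 = 1
  d = 2: μ(2) · 𝟙(262/2) = -1 · 1 = -1
  d = 131: μ(131) · 𝟙(262/131) = -1 · 1 = -1
  d = 262: μ(262) · 𝟙(262/262) = 1 · 1 = 1
Summing: (μ * 𝟙)(262) = 1 + -1 + -1 + 1 = 0.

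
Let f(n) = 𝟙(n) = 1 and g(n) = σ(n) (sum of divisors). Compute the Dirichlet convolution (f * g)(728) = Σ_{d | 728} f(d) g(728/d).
(𝟙 * σ)(728) = 3510

Divisors of 728: [1, 2, 4, 7, 8, 13, 14, 26, 28, 52, 56, 91, 104, 182, 364, 728]. For each d | 728:
  d = 1: 𝟙(1) · σ(728/1) = 1 · 1680 = 1680
  d = 2: 𝟙(2) · σ(728/2) = 1 · 784 = 784
  d = 4: 𝟙(4) · σ(728/4) = 1 · 336 = 336
  d = 7: 𝟙(7) · σ(728/7) = 1 · 210 = 210
  d = 8: 𝟙(8) · σ(728/8) = 1 · 112 = 112
  d = 13: 𝟙(13) · σ(728/13) = 1 · 120 = 120
  d = 14: 𝟙(14) · σ(728/14) = 1 · 98 = 98
  d = 26: 𝟙(26) · σ(728/26) = 1 · 56 = 56
  d = 28: 𝟙(28) · σ(728/28) = 1 · 42 = 42
  d = 52: 𝟙(52) · σ(728/52) = 1 · 24 = 24
  d = 56: 𝟙(56) · σ(728/56) = 1 · 14 = 14
  d = 91: 𝟙(91) · σ(728/91) = 1 · 15 = 15
  d = 104: 𝟙(104) · σ(728/104) = 1 · 8 = 8
  d = 182: 𝟙(182) · σ(728/182) = 1 · 7 = 7
  d = 364: 𝟙(364) · σ(728/364) = 1 · 3 = 3
  d = 728: 𝟙(728) · σ(728/728) = 1 · 1 = 1
Summing: (𝟙 * σ)(728) = 1680 + 784 + 336 + 210 + 112 + 120 + 98 + 56 + 42 + 24 + 14 + 15 + 8 + 7 + 3 + 1 = 3510.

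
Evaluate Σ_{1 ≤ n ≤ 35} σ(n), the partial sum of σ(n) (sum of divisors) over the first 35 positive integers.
Σ_{n ≤ 35} σ(n) = 1007

Compute σ(n) for each 1 ≤ n ≤ 35: σ(1) = 1, σ(2) = 3, σ(3) = 4, σ(4) = 7, σ(5) = 6, σ(6) = 12, σ(7) = 8, σ(8) = 15, σ(9) = 13, σ(10) = 18, σ(11) = 12, σ(12) = 28, σ(13) = 14, σ(14) = 24, σ(15) = 24, σ(16) = 31, σ(17) = 18, σ(18) = 39, σ(19) = 20, σ(20) = 42, σ(21) = 32, σ(22) = 36, σ(23) = 24, σ(24) = 60, σ(25) = 31, σ(26) = 42, σ(27) = 40, σ(28) = 56, σ(29) = 30, σ(30) = 72, σ(31) = 32, σ(32) = 63, σ(33) = 48, σ(34) = 54, σ(35) = 48. Summing all 35 values: 1007. (Average order: Σ_{n ≤ x} σ(n) ~ (π²/12) x². For x = 35, (π²/12)·35² ≈ 1007.52.)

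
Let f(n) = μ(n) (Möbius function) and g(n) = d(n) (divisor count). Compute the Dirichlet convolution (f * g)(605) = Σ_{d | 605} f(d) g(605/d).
(μ * d)(605) = 1

Divisors of 605: [1, 5, 11, 55, 121, 605]. For each d | 605:
  d = 1: μ(1) · d(605/1) = 1 · 6 = 6
  d = 5: μ(5) · d(605/5) = -1 · 3 = -3
  d = 11: μ(11) · d(605/11) = -1 · 4 = -4
  d = 55: μ(55) · d(605/55) = 1 · 2 = 2
  d = 121: μ(121) · d(605/121) = 0 · 2 = 0
  d = 605: μ(605) · d(605/605) = 0 · 1 = 0
Summing: (μ * d)(605) = 6 + -3 + -4 + 2 + 0 + 0 = 1.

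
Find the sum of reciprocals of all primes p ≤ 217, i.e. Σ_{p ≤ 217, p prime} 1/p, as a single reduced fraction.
Σ 1/p = 3215488142498485484492183158345029261034221047849345857469577412562094716564064084247/1645783550795210387735581011435590727981167322669649249414629852197255934130751870910

π(217) = 47, so the primes ≤ 217 are [2, 3, 5, 7, 11, 13, 17, 19, 23, 29, 31, 37, 41, 43, 47, 53, 59, 61, 67, 71, 73, 79, 83, 89, 97, 101, 103, 107, 109, 113, 127, 131, 137, 139, 149, 151, 157, 163, 167, 173, 179, 181, 191, 193, 197, 199, 211]. Summing 1/p over these primes: 3215488142498485484492183158345029261034221047849345857469577412562094716564064084247/1645783550795210387735581011435590727981167322669649249414629852197255934130751870910 ≈ 1.9538. Mertens estimate ln ln(217) + 0.2615 ≈ 1.9442.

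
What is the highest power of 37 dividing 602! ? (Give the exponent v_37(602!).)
v_37(602!) = 16

Legendre's formula: v_p(n!) = Σ_{k ≥ 1} ⌊n / p^k⌋. For p = 37, n = 602, the terms are:
  ⌊602/37^1⌋ = ⌊602/37⌋ = 16
(the next term ⌊602/37^2⌋ = 0, terminating the sum). Summing: v_37(602!) = 16 = 16.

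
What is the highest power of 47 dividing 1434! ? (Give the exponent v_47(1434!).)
v_47(1434!) = 30

Legendre's formula: v_p(n!) = Σ_{k ≥ 1} ⌊n / p^k⌋. For p = 47, n = 1434, the terms are:
  ⌊1434/47^1⌋ = ⌊1434/47⌋ = 30
(the next term ⌊1434/47^2⌋ = 0, terminating the sum). Summing: v_47(1434!) = 30 = 30.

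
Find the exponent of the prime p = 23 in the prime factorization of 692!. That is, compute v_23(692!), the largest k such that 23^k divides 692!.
v_23(692!) = 31

Legendre's formula: v_p(n!) = Σ_{k ≥ 1} ⌊n / p^k⌋. For p = 23, n = 692, the terms are:
  ⌊692/23^1⌋ = ⌊692/23⌋ = 30
  ⌊692/23^2⌋ = ⌊692/529⌋ = 1
(the next term ⌊692/23^3⌋ = 0, terminating the sum). Summing: v_23(692!) = 30 + 1 = 31.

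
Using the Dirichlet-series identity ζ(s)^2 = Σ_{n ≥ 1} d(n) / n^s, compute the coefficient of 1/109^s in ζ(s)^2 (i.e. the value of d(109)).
d(109) = 2

ζ(s)^2 = (Σ 1/m^s)(Σ 1/k^s). The coefficient of 1/n^s in the product is the number of ordered pairs (m, k) with mk = n, which equals d(n). For n = 109, divisors are [1, 109], so d(109) = 2.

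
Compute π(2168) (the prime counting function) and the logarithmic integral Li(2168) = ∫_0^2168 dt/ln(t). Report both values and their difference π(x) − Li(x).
π(2168) = 326;  Li(2168) ≈ 336.79;  π(x) − Li(x) ≈ -10.79.

Direct count of primes ≤ 2168 gives π(2168) = 326. Numerical evaluation of the logarithmic integral gives Li(2168) ≈ 336.79. The difference π(x) − Li(x) ≈ -10.79 is typically negative for small/moderate x (Li(x) overestimates), though Littlewood's theorem shows this sign changes infinitely often.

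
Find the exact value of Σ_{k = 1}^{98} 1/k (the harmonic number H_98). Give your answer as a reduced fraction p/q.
H_98 = 360264457021270114060513483605065190394007/69720375229712477164533808935312303556800

Direct summation: H_98 = 1 + 1/2 + ... + 1/98. The least common denominator is lcm(1, ..., 98) = 69720375229712477164533808935312303556800; over this denominator the numerator is 69720375229712477164533808935312303556800 + 34860187614856238582266904467656151778400 + 23240125076570825721511269645104101185600 + 17430093807428119291133452233828075889200 + 13944075045942495432906761787062460711360 + 11620062538285412860755634822552050592800 + 9960053604244639594933401276473186222400 + 8715046903714059645566726116914037944600 + 7746708358856941907170423215034700395200 + 6972037522971247716453380893531230355680 + 6338215929973861560412164448664754868800 + 5810031269142706430377817411276025296400 + 5363105786900959781887216071947100273600 + 4980026802122319797466700638236593111200 + 4648025015314165144302253929020820237120 + 4357523451857029822783363058457018972300 + 4101198542924263362619635819724253150400 + 3873354179428470953585211607517350197600 + 3669493433142761956028095207121700187200 + 3486018761485623858226690446765615177840 + 3320017868081546531644467092157728740800 + 3169107964986930780206082224332377434400 + 3031320662161412050631904736317926241600 + 2905015634571353215188908705638012648200 + 2788815009188499086581352357412492142272 + 2681552893450479890943608035973550136800 + 2582236119618980635723474405011566798400 + 2490013401061159898733350319118296555600 + 2404150869990085419466683066734907019200 + 2324012507657082572151126964510410118560 + 2249044362248789585952703514042332372800 + 2178761725928514911391681529228509486150 + 2112738643324620520137388149554918289600 + 2050599271462131681309817909862126575200 + 1992010720848927918986680255294637244480 + 1936677089714235476792605803758675098800 + 1884334465667904788230643484738170366400 + 1834746716571380978014047603560850093600 + 1787701928966986593962405357315700091200 + 1743009380742811929113345223382807588920 + 1700496956822255540598385583788104964800 + 1660008934040773265822233546078864370400 + 1621404075109592492198460672914239617600 + 1584553982493465390103041112166188717200 + 1549341671771388381434084643006940079040 + 1515660331080706025315952368158963120800 + 1483412238930052705628378913517283054400 + 1452507817285676607594454352819006324100 + 1422864800606377084990485896639026603200 + 1394407504594249543290676178706246071136 + 1367066180974754454206545273241417716800 + 1340776446725239945471804017986775068400 + 1315478777919103342727052998779477425600 + 1291118059809490317861737202505783399200 + 1267643185994772312082432889732950973760 + 1245006700530579949366675159559148277800 + 1223164477714253985342698402373900062400 + 1202075434995042709733341533367453509600 + 1181701275079872494314132354835801755200 + 1162006253828541286075563482255205059280 + 1142956970978893068271046048119873828800 + 1124522181124394792976351757021166186400 + 1106672622693848843881489030719242913600 + 1089380862964257455695840764614254743075 + 1072621157380191956377443214389420054720 + 1056369321662310260068694074777459144800 + 1040602615368842942754235954258392590400 + 1025299635731065840654908954931063287600 + 1010440220720470683543968245439308747200 + 996005360424463959493340127647318622240 + 981977115911443340345546604722708500800 + 968338544857117738396302901879337549400 + 955073633283732563897723410072771281600 + 942167232833952394115321742369085183200 + 929605003062833028860450785804164047424 + 917373358285690489007023801780425046800 + 905459418567694508630309206952107838400 + 893850964483493296981202678657850045600 + 882536395312816166639668467535598779200 + 871504690371405964556672611691403794460 + 860745373206326878574491468337188932800 + 850248478411127770299192791894052482400 + 840004520839909363428118179943521729600 + 830004467020386632911116773039432185200 + 820239708584852672523927163944850630080 + 810702037554796246099230336457119808800 + 801383623330028473155561022244969006400 + 792276991246732695051520556083094358600 + 783375002581039069264424819497891051200 + 774670835885694190717042321503470039520 + 766157969557279968841030867421014324800 + 757830165540353012657976184079481560400 + 749681454082929861984234504680777457600 + 741706119465026352814189456758641527200 + 733898686628552391205619041424340037440 + 726253908642838303797227176409503162050 + 718766754945489455304472257065075294400 + 711432400303188542495242948319513301600 = 360264457021270114060513483605065190394007, so H_98 = 360264457021270114060513483605065190394007/69720375229712477164533808935312303556800 (already in lowest terms) ≈ 5.16728. (The PNT-adjacent estimate ln(98) + γ ≈ 5.16218 matches within O(1/n).)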